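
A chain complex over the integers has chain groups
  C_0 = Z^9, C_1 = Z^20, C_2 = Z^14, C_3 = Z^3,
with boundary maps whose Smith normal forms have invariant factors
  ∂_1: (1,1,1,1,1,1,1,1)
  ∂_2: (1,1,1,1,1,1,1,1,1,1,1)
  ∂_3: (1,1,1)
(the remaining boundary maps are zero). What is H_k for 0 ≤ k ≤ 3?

H_0: b_0 = 9 − 0 − 8 = 1; torsion from ∂_1 factors > 1: none. So H_0 = Z.
H_1: b_1 = 20 − 8 − 11 = 1; torsion from ∂_2 factors > 1: none. So H_1 = Z.
H_2: b_2 = 14 − 11 − 3 = 0; torsion from ∂_3 factors > 1: none. So H_2 = 0.
H_3: b_3 = 3 − 3 − 0 = 0; torsion from ∂_4 factors > 1: none. So H_3 = 0.

H_0 = Z,  H_1 = Z,  H_2 = 0,  H_3 = 0.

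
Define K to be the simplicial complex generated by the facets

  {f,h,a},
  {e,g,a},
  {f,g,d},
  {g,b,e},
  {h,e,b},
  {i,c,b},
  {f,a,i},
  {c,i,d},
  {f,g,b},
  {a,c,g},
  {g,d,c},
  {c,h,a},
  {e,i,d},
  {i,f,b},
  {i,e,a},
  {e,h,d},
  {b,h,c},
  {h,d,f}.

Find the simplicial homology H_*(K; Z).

H_0 ≅ Z,  H_1 ≅ Z^2,  H_2 ≅ Z.

Take the total order a < b < c < d < e < f < g < h < i on the vertex set. Then K (dimension 2) consists of the simplices:

  0-simplices (9): a, b, c, d, e, f, g, h, i
  1-simplices (27): ac, ae, af, ag, ah, ai, bc, be, bf, bg, bh, bi, cd, cg, ch, ci, de, df, dg, dh, di, eg, eh, ei, fg, fh, fi
  2-simplices (18): acg, ach, aeg, aei, afh, afi, bch, bci, beg, beh, bfg, bfi, cdg, cdi, deh, dei, dfg, dfh

so the chain groups are C_0 ≅ Z^9, C_1 ≅ Z^27, C_2 ≅ Z^18.

Boundary ∂_1: C_1 → C_0 is given by ∂[p,q] = [q] − [p].
As a 9×27 matrix over Z this has rank 8, with invariant factors (1,1,1,1,1,1,1,1).

The boundary map ∂_2: C_2 → C_1 acts by ∂[p,q,r] = [q,r] − [p,r] + [p,q]. For instance
  ∂bch = ch − bh + bc,
  ∂beg = eg − bg + be.
The 27×18 boundary matrix has rank 17 and Smith normal form diag(1,1,1,1,1,1,1,1,1,1,1,1,1,1,1,1,1).

Computing H_k = (kernel of ∂_k) / (image of ∂_{k+1}):

  H_0: rank C_0 − rank ∂_1 = 9 − 8 = 1, and the invariant factors of ∂_1 are all 1, so H_0 = Z.
  H_1: rank ker ∂_1 − rank ∂_2 = (27 − 8) − 17 = 2, and the invariant factors of ∂_2 are all 1, so H_1 = Z^2.
  H_2: rank ker ∂_2 − rank ∂_3 = (18 − 17) − 0 = 1, and there is no ∂_3, so H_2 = Z.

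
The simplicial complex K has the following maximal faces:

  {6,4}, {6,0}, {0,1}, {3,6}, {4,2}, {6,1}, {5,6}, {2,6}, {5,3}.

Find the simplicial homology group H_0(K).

H_0 ≅ Z.

Fix the vertex order 0 < 1 < 2 < 3 < 4 < 5 < 6 and write every simplex with vertices in increasing order. Then dim K = 1 and the simplices of K are:

  0-simplices (7): [0], [1], [2], [3], [4], [5], [6]
  1-simplices (9): [0,1], [0,6], [1,6], [2,4], [2,6], [3,5], [3,6], [4,6], [5,6]

giving chain groups C_0 ≅ Z^7, C_1 ≅ Z^9.

Boundary ∂_1: C_1 → C_0 is given by ∂[p,q] = [q] − [p]. For instance
  ∂[3,6] = [6] − [3].
This gives a 7×9 integer matrix of rank 6; reducing to Smith normal form yields diagonal entries (1,1,1,1,1,1).

Reading off H_k = ker ∂_k / im ∂_{k+1}:

  H_0: rank C_0 − rank ∂_1 = 7 − 6 = 1, and the invariant factors of ∂_1 are all 1, so H_0 ≅ Z.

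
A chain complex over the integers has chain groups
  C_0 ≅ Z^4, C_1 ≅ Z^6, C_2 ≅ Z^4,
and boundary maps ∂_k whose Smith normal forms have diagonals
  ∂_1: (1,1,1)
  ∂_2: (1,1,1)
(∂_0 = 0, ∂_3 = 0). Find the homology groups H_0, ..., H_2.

H_0: b_0 = 4 − 0 − 3 = 1; torsion from ∂_1 factors > 1: none. So H_0 ≅ Z.
H_1: b_1 = 6 − 3 − 3 = 0; torsion from ∂_2 factors > 1: none. So H_1 ≅ 0.
H_2: b_2 = 4 − 3 − 0 = 1; torsion from ∂_3 factors > 1: none. So H_2 ≅ Z.

H_0 ≅ Z,  H_1 = 0,  H_2 ≅ Z.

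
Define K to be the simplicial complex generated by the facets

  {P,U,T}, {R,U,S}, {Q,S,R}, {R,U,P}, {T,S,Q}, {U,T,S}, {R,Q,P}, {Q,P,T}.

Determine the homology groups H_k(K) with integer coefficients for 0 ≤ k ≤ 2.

H_0 ≅ Z,  H_1 = 0,  H_2 ≅ Z.

Take the total order P < Q < R < S < T < U on the vertex set. Then K (dimension 2) consists of the simplices:

  0-simplices (6): P, Q, R, S, T, U
  1-simplices (12): PQ, PR, PT, PU, QR, QS, QT, RS, RU, ST, SU, TU
  2-simplices (8): PQR, PQT, PRU, PTU, QRS, QST, RSU, STU

so the chain groups are C_0 ≅ Z^6, C_1 ≅ Z^12, C_2 ≅ Z^8.

Boundary ∂_1: C_1 → C_0 is given by ∂[p,q] = [q] − [p]. For instance
  ∂ST = T − S.
The resulting 6×12 matrix has rank 5, and its Smith normal form has invariant factors (1,1,1,1,1).

The boundary map ∂_2: C_2 → C_1 maps a triangle to the signed sum of its edges. For instance
  ∂PTU = TU − PU + PT,
  ∂RSU = SU − RU + RS.
This gives a 12×8 integer matrix of rank 7; reducing to Smith normal form yields diagonal entries (1,1,1,1,1,1,1).

Computing H_k = (kernel of ∂_k) / (image of ∂_{k+1}):

  H_0: rank C_0 − rank ∂_1 = 6 − 5 = 1, and the invariant factors of ∂_1 are all 1, so H_0 = Z.
  H_1: rank ker ∂_1 − rank ∂_2 = (12 − 5) − 7 = 0, and the invariant factors of ∂_2 are all 1, so H_1 = 0.
  H_2: rank ker ∂_2 − rank ∂_3 = (8 − 7) − 0 = 1, and there is no ∂_3, so H_2 = Z.

As a check, the Euler characteristic is 6 − 12 + 8 = 2, which agrees with 1 − 0 + 1 = 2.
(K is a triangulation of the 2-sphere S^2.)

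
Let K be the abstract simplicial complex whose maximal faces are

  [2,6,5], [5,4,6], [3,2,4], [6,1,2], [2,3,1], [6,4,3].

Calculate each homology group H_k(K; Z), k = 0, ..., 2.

H_0 ≅ Z,  H_1 ≅ Z,  H_2 = 0.

We work with the vertex ordering 1 < 2 < 3 < 4 < 5 < 6. The simplices of K, each written with vertices in increasing order, are:

  0-simplices (6): [1], [2], [3], [4], [5], [6]
  1-simplices (12): [1,2], [1,3], [1,6], [2,3], [2,4], [2,5], [2,6], [3,4], [3,6], [4,5], [4,6], [5,6]
  2-simplices (6): [1,2,3], [1,2,6], [2,3,4], [2,5,6], [3,4,6], [4,5,6]

giving chain groups C_0 ≅ Z^6, C_1 ≅ Z^12, C_2 ≅ Z^6.

∂_1: C_1 → C_0 is given by ∂[p,q] = [q] − [p].
The resulting 6×12 matrix has rank 5, and its Smith normal form has invariant factors (1,1,1,1,1).

Boundary ∂_2: C_2 → C_1 maps a triangle to the signed sum of its edges. For instance
  ∂[3,4,6] = [4,6] − [3,6] + [3,4],
  ∂[2,3,4] = [3,4] − [2,4] + [2,3].
The 12×6 boundary matrix has rank 6 and Smith normal form diag(1,1,1,1,1,1).

Reading off H_k = ker ∂_k / im ∂_{k+1}:

  H_0: rank C_0 − rank ∂_1 = 6 − 5 = 1, and the invariant factors of ∂_1 are all 1, so H_0 ≅ Z.
  H_1: rank ker ∂_1 − rank ∂_2 = (12 − 5) − 6 = 1, and the invariant factors of ∂_2 are all 1, so H_1 ≅ Z.
  H_2: rank ker ∂_2 − rank ∂_3 = (6 − 6) − 0 = 0, and there is no ∂_3, so H_2 ≅ 0.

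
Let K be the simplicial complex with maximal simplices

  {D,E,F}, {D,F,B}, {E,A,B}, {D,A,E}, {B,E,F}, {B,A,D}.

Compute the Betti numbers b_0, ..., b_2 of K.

b_0 = 1, b_1 = 0, b_2 = 1.

Fix the vertex order A < B < D < E < F and write every simplex with vertices in increasing order. Then dim K = 2 and the simplices of K are:

  0-simplices (5): A, B, D, E, F
  1-simplices (9): AB, AD, AE, BD, BE, BF, DE, DF, EF
  2-simplices (6): ABD, ABE, ADE, BDF, BEF, DEF

Hence C_0 ≅ Z^5, C_1 ≅ Z^9, C_2 ≅ Z^6.

∂_1: C_1 → C_0 maps an edge to its endpoints' difference, ∂[p,q] = q − p. For instance
  ∂BE = E − B.
The resulting 5×9 matrix has rank 4, and its Smith normal form has invariant factors (1,1,1,1).

The boundary map ∂_2: C_2 → C_1 maps a triangle to the signed sum of its edges. For instance
  ∂ABD = BD − AD + AB,
  ∂ADE = DE − AE + AD.
The 9×6 boundary matrix has rank 5 and Smith normal form diag(1,1,1,1,1).

Reading off H_k = ker ∂_k / im ∂_{k+1}:

  H_0: rank C_0 − rank ∂_1 = 5 − 4 = 1, and the invariant factors of ∂_1 are all 1, so H_0 = Z.
  H_1: rank ker ∂_1 − rank ∂_2 = (9 − 4) − 5 = 0, and the invariant factors of ∂_2 are all 1, so H_1 = 0.
  H_2: rank ker ∂_2 − rank ∂_3 = (6 − 5) − 0 = 1, and there is no ∂_3, so H_2 = Z.

Hence the Betti numbers are b_0 = 1, b_1 = 0, b_2 = 1.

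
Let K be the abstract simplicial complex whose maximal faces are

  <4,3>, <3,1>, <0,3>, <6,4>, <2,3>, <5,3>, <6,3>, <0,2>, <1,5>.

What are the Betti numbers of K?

Order the vertices as 0 < 1 < 2 < 3 < 4 < 5 < 6. Listing each simplex with vertices in this order, K has dimension 1 with simplices:

  0-simplices (7): [0], [1], [2], [3], [4], [5], [6]
  1-simplices (9): [0,2], [0,3], [1,3], [1,5], [2,3], [3,4], [3,5], [3,6], [4,6]

giving chain groups C_0 ≅ Z^7, C_1 ≅ Z^9.

The boundary map ∂_1: C_1 → C_0 maps an edge to its endpoints' difference, ∂[p,q] = q − p. For instance
  ∂[0,2] = [2] − [0].
As a 7×9 matrix over Z this has rank 6, with invariant factors (1,1,1,1,1,1).

Computing H_k = (kernel of ∂_k) / (image of ∂_{k+1}):

  H_0: rank C_0 − rank ∂_1 = 7 − 6 = 1, and the invariant factors of ∂_1 are all 1, so H_0 = Z.
  H_1: rank ker ∂_1 − rank ∂_2 = (9 − 6) − 0 = 3, and there is no ∂_2, so H_1 = Z^3.

As a check, the Euler characteristic is 7 − 9 = -2, which agrees with 1 − 3 = -2.

Hence the Betti numbers are b_0 = 1, b_1 = 3.

b_0 = 1, b_1 = 3.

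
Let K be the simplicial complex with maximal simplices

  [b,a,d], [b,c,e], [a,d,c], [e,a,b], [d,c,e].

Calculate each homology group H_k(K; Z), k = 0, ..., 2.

H_0 = Z,  H_1 = Z,  H_2 = 0.

Take the total order a < b < c < d < e on the vertex set. Then K (dimension 2) consists of the simplices:

  0-simplices (5): a, b, c, d, e
  1-simplices (10): ab, ac, ad, ae, bc, bd, be, cd, ce, de
  2-simplices (5): abd, abe, acd, bce, cde

giving chain groups C_0 ≅ Z^5, C_1 ≅ Z^10, C_2 ≅ Z^5.

Boundary ∂_1: C_1 → C_0 sends each edge [p,q] (with p < q) to q − p. For instance
  ∂bd = d − b.
As a 5×10 matrix over Z this has rank 4, with invariant factors (1,1,1,1).

∂_2: C_2 → C_1 acts by ∂[p,q,r] = [q,r] − [p,r] + [p,q]. For instance
  ∂abe = be − ae + ab,
  ∂cde = de − ce + cd.
The resulting 10×5 matrix has rank 5, and its Smith normal form has invariant factors (1,1,1,1,1).

Reading off H_k = ker ∂_k / im ∂_{k+1}:

  H_0: rank C_0 − rank ∂_1 = 5 − 4 = 1, and the invariant factors of ∂_1 are all 1, so H_0 ≅ Z.
  H_1: rank ker ∂_1 − rank ∂_2 = (10 − 4) − 5 = 1, and the invariant factors of ∂_2 are all 1, so H_1 ≅ Z.
  H_2: rank ker ∂_2 − rank ∂_3 = (5 − 5) − 0 = 0, and there is no ∂_3, so H_2 ≅ 0.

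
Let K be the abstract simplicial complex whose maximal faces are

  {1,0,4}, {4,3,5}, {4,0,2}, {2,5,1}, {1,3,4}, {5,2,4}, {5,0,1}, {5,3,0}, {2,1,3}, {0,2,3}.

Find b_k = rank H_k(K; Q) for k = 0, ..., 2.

K has 6 vertices, 15 edges, 10 triangles.
rank ∂_0 = 0, rank ∂_1 = 5 ⇒ b_0 = 6 − 0 − 5 = 1; all invariant factors of ∂_1 are 1 so no torsion. So H_0 = Z.
rank ∂_1 = 5, rank ∂_2 = 10 ⇒ b_1 = 15 − 5 − 10 = 0; ∂_2 has invariant factor(s) [2] giving torsion. So H_1 = Z/2.
rank ∂_2 = 10, rank ∂_3 = 0 ⇒ b_2 = 10 − 10 − 0 = 0. So H_2 = 0.

b_0 = 1, b_1 = 0, b_2 = 0.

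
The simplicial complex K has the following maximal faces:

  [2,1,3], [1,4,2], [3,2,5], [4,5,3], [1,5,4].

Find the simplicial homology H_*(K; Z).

Take the total order 1 < 2 < 3 < 4 < 5 on the vertex set. Then K (dimension 2) consists of the simplices:

  0-simplices (5): [1], [2], [3], [4], [5]
  1-simplices (10): [1,2], [1,3], [1,4], [1,5], [2,3], [2,4], [2,5], [3,4], [3,5], [4,5]
  2-simplices (5): [1,2,3], [1,2,4], [1,4,5], [2,3,5], [3,4,5]

giving chain groups C_0 ≅ Z^5, C_1 ≅ Z^10, C_2 ≅ Z^5.

∂_1: C_1 → C_0 sends each edge [p,q] (with p < q) to q − p. For instance
  ∂[2,3] = [3] − [2].
The resulting 5×10 matrix has rank 4, and its Smith normal form has invariant factors (1,1,1,1).

∂_2: C_2 → C_1 sends each 2-simplex [p,q,r] to [q,r] − [p,r] + [p,q]. For instance
  ∂[1,2,4] = [2,4] − [1,4] + [1,2],
  ∂[1,4,5] = [4,5] − [1,5] + [1,4].
As a 10×5 matrix over Z this has rank 5, with invariant factors (1,1,1,1,1).

Now H_k = ker ∂_k / im ∂_{k+1}, so:

  H_0: rank C_0 − rank ∂_1 = 5 − 4 = 1, and the invariant factors of ∂_1 are all 1, so H_0 ≅ Z.
  H_1: rank ker ∂_1 − rank ∂_2 = (10 − 4) − 5 = 1, and the invariant factors of ∂_2 are all 1, so H_1 ≅ Z.
  H_2: rank ker ∂_2 − rank ∂_3 = (5 − 5) − 0 = 0, and there is no ∂_3, so H_2 ≅ 0.

H_0 ≅ Z,  H_1 ≅ Z,  H_2 = 0.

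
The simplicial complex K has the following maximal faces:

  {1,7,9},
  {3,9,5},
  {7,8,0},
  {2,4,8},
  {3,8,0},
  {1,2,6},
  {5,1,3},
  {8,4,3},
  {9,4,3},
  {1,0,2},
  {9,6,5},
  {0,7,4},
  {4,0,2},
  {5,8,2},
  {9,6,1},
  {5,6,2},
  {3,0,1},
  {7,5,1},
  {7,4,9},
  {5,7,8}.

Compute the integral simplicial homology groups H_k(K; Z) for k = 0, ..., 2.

Order the vertices as 0 < 1 < 2 < 3 < 4 < 5 < 6 < 7 < 8 < 9. Listing each simplex with vertices in this order, K has dimension 2 with simplices:

  0-simplices (10): [0], [1], [2], [3], [4], [5], [6], [7], [8], [9]
  1-simplices (30): (30 of them)
  2-simplices (20): (20 of them)

so the chain groups are C_0 ≅ Z^10, C_1 ≅ Z^30, C_2 ≅ Z^20.

Boundary ∂_1: C_1 → C_0 sends each edge [p,q] (with p < q) to q − p. For instance
  ∂[0,2] = [2] − [0].
As a 10×30 matrix over Z this has rank 9, with invariant factors (1,1,1,1,1,1,1,1,1).

The boundary map ∂_2: C_2 → C_1 maps a triangle to the signed sum of its edges. For instance
  ∂[0,1,2] = [1,2] − [0,2] + [0,1],
  ∂[1,7,9] = [7,9] − [1,9] + [1,7].
As a 30×20 matrix over Z this has rank 20, with invariant factors (1,1,1,1,1,1,1,1,1,1,1,1,1,1,1,1,1,1,1,2).

Computing H_k = (kernel of ∂_k) / (image of ∂_{k+1}):

  H_0: rank C_0 − rank ∂_1 = 10 − 9 = 1, and the invariant factors of ∂_1 are all 1, so H_0 ≅ Z.
  H_1: rank ker ∂_1 − rank ∂_2 = (30 − 9) − 20 = 1, and ∂_2 has invariant factor 2 > 1, so H_1 ≅ Z ⊕ Z/2.
  H_2: rank ker ∂_2 − rank ∂_3 = (20 − 20) − 0 = 0, and there is no ∂_3, so H_2 ≅ 0.

H_0 ≅ Z,  H_1 ≅ Z ⊕ Z/2,  H_2 = 0.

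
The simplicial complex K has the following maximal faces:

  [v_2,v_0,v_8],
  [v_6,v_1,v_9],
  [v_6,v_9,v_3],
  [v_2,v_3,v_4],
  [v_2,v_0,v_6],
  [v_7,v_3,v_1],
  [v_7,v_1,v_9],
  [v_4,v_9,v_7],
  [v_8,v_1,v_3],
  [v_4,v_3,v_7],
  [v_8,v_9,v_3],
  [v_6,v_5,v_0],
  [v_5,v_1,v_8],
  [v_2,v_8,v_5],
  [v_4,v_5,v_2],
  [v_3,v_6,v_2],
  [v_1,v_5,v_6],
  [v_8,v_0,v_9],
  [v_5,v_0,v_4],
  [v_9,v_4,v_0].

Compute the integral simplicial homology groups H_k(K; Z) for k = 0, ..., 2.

H_0 = Z,  H_1 = Z ⊕ Z_2,  H_2 = 0.

Order the vertices as v_0 < v_1 < v_2 < v_3 < v_4 < v_5 < v_6 < v_7 < v_8 < v_9. Listing each simplex with vertices in this order, K has dimension 2 with simplices:

  0-simplices (10): [v_0], [v_1], [v_2], [v_3], [v_4], [v_5], [v_6], [v_7], [v_8], [v_9]
  1-simplices (30): (30 of them)
  2-simplices (20): (20 of them)

so the chain groups are C_0 ≅ Z^10, C_1 ≅ Z^30, C_2 ≅ Z^20.

The boundary map ∂_1: C_1 → C_0 maps an edge to its endpoints' difference, ∂[p,q] = q − p. For instance
  ∂[v_4,v_9] = [v_9] − [v_4].
As a 10×30 matrix over Z this has rank 9, with invariant factors (1,1,1,1,1,1,1,1,1).

The boundary map ∂_2: C_2 → C_1 maps a triangle to the signed sum of its edges. For instance
  ∂[v_2,v_5,v_8] = [v_5,v_8] − [v_2,v_8] + [v_2,v_5],
  ∂[v_2,v_3,v_6] = [v_3,v_6] − [v_2,v_6] + [v_2,v_3].
The 30×20 boundary matrix has rank 20 and Smith normal form diag(1,1,1,1,1,1,1,1,1,1,1,1,1,1,1,1,1,1,1,2).

From H_k ≅ ker(∂_k) / im(∂_{k+1}) we obtain:

  H_0: rank C_0 − rank ∂_1 = 10 − 9 = 1, and the invariant factors of ∂_1 are all 1, so H_0 = Z.
  H_1: rank ker ∂_1 − rank ∂_2 = (30 − 9) − 20 = 1, and ∂_2 has invariant factor 2 > 1, so H_1 = Z ⊕ Z_2.
  H_2: rank ker ∂_2 − rank ∂_3 = (20 − 20) − 0 = 0, and there is no ∂_3, so H_2 = 0.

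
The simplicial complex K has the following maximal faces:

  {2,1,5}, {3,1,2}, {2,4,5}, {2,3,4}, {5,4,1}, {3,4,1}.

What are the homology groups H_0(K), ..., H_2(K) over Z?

Fix the vertex order 1 < 2 < 3 < 4 < 5 and write every simplex with vertices in increasing order. Then dim K = 2 and the simplices of K are:

  0-simplices (5): [1], [2], [3], [4], [5]
  1-simplices (9): [1,2], [1,3], [1,4], [1,5], [2,3], [2,4], [2,5], [3,4], [4,5]
  2-simplices (6): [1,2,3], [1,2,5], [1,3,4], [1,4,5], [2,3,4], [2,4,5]

giving chain groups C_0 ≅ Z^5, C_1 ≅ Z^9, C_2 ≅ Z^6.

The boundary map ∂_1: C_1 → C_0 is given by ∂[p,q] = [q] − [p].
As a 5×9 matrix over Z this has rank 4, with invariant factors (1,1,1,1).

∂_2: C_2 → C_1 acts by ∂[p,q,r] = [q,r] − [p,r] + [p,q]. For instance
  ∂[1,2,3] = [2,3] − [1,3] + [1,2],
  ∂[2,3,4] = [3,4] − [2,4] + [2,3].
As a 9×6 matrix over Z this has rank 5, with invariant factors (1,1,1,1,1).

Now H_k = ker ∂_k / im ∂_{k+1}, so:

  H_0: rank C_0 − rank ∂_1 = 5 − 4 = 1, and the invariant factors of ∂_1 are all 1, so H_0 = Z.
  H_1: rank ker ∂_1 − rank ∂_2 = (9 − 4) − 5 = 0, and the invariant factors of ∂_2 are all 1, so H_1 = 0.
  H_2: rank ker ∂_2 − rank ∂_3 = (6 − 5) − 0 = 1, and there is no ∂_3, so H_2 = Z.

As a check, the Euler characteristic is 5 − 9 + 6 = 2, which agrees with 1 − 0 + 1 = 2.

H_0 = Z,  H_1 = 0,  H_2 = Z.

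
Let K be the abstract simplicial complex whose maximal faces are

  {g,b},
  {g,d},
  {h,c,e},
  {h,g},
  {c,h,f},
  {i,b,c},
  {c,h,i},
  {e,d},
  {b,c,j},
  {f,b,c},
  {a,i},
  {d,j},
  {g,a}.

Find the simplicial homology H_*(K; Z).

H_0 = Z,  H_1 = Z^4,  H_2 = 0.

Take the total order a < b < c < d < e < f < g < h < i < j on the vertex set. Then K (dimension 2) consists of the simplices:

  0-simplices (10): a, b, c, d, e, f, g, h, i, j
  1-simplices (19): ag, ai, bc, bf, bg, bi, bj, ce, cf, ch, ci, cj, de, dg, dj, eh, fh, gh, hi
  2-simplices (6): bcf, bci, bcj, ceh, cfh, chi

Hence C_0 ≅ Z^10, C_1 ≅ Z^19, C_2 ≅ Z^6.

Boundary ∂_1: C_1 → C_0 sends each edge [p,q] (with p < q) to q − p. For instance
  ∂ch = h − c.
The 10×19 boundary matrix has rank 9 and Smith normal form diag(1,1,1,1,1,1,1,1,1).

Boundary ∂_2: C_2 → C_1 maps a triangle to the signed sum of its edges. For instance
  ∂cfh = fh − ch + cf,
  ∂bcf = cf − bf + bc.
The 19×6 boundary matrix has rank 6 and Smith normal form diag(1,1,1,1,1,1).

From H_k ≅ ker(∂_k) / im(∂_{k+1}) we obtain:

  H_0: rank C_0 − rank ∂_1 = 10 − 9 = 1, and the invariant factors of ∂_1 are all 1, so H_0 = Z.
  H_1: rank ker ∂_1 − rank ∂_2 = (19 − 9) − 6 = 4, and the invariant factors of ∂_2 are all 1, so H_1 = Z^4.
  H_2: rank ker ∂_2 − rank ∂_3 = (6 − 6) − 0 = 0, and there is no ∂_3, so H_2 = 0.

As a check, the Euler characteristic is 10 − 19 + 6 = -3, which agrees with 1 − 4 + 0 = -3.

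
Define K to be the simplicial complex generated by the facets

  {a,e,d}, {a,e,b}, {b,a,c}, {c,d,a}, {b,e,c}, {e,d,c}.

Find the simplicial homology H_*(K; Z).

Take the total order a < b < c < d < e on the vertex set. Then K (dimension 2) consists of the simplices:

  0-simplices (5): a, b, c, d, e
  1-simplices (9): ab, ac, ad, ae, bc, be, cd, ce, de
  2-simplices (6): abc, abe, acd, ade, bce, cde

giving chain groups C_0 ≅ Z^5, C_1 ≅ Z^9, C_2 ≅ Z^6.

Boundary ∂_1: C_1 → C_0 maps an edge to its endpoints' difference, ∂[p,q] = q − p. For instance
  ∂ad = d − a.
The resulting 5×9 matrix has rank 4, and its Smith normal form has invariant factors (1,1,1,1).

∂_2: C_2 → C_1 maps a triangle to the signed sum of its edges. For instance
  ∂cde = de − ce + cd,
  ∂ade = de − ae + ad.
This gives a 9×6 integer matrix of rank 5; reducing to Smith normal form yields diagonal entries (1,1,1,1,1).

Reading off H_k = ker ∂_k / im ∂_{k+1}:

  H_0: rank C_0 − rank ∂_1 = 5 − 4 = 1, and the invariant factors of ∂_1 are all 1, so H_0 ≅ Z.
  H_1: rank ker ∂_1 − rank ∂_2 = (9 − 4) − 5 = 0, and the invariant factors of ∂_2 are all 1, so H_1 ≅ 0.
  H_2: rank ker ∂_2 − rank ∂_3 = (6 − 5) − 0 = 1, and there is no ∂_3, so H_2 ≅ Z.

As a check, the Euler characteristic is 5 − 9 + 6 = 2, which agrees with 1 − 0 + 1 = 2.

H_0 ≅ Z,  H_1 = 0,  H_2 ≅ Z.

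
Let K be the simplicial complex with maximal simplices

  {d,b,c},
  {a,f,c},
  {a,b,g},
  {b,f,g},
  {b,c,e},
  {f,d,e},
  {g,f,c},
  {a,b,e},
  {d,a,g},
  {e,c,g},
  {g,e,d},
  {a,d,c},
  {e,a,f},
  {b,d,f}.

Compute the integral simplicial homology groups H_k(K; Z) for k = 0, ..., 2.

H_0 = Z,  H_1 = Z^2,  H_2 = Z.

Take the total order a < b < c < d < e < f < g on the vertex set. Then K (dimension 2) consists of the simplices:

  0-simplices (7): a, b, c, d, e, f, g
  1-simplices (21): ab, ac, ad, ae, af, ag, bc, bd, be, bf, bg, cd, ce, cf, cg, de, df, dg, ef, eg, fg
  2-simplices (14): abe, abg, acd, acf, adg, aef, bcd, bce, bdf, bfg, ceg, cfg, def, deg

so the chain groups are C_0 ≅ Z^7, C_1 ≅ Z^21, C_2 ≅ Z^14.

The boundary map ∂_1: C_1 → C_0 sends each edge [p,q] (with p < q) to q − p. For instance
  ∂af = f − a.
The resulting 7×21 matrix has rank 6, and its Smith normal form has invariant factors (1,1,1,1,1,1).

The boundary map ∂_2: C_2 → C_1 maps a triangle to the signed sum of its edges. For instance
  ∂def = ef − df + de,
  ∂cfg = fg − cg + cf.
The 21×14 boundary matrix has rank 13 and Smith normal form diag(1,1,1,1,1,1,1,1,1,1,1,1,1).

From H_k ≅ ker(∂_k) / im(∂_{k+1}) we obtain:

  H_0: rank C_0 − rank ∂_1 = 7 − 6 = 1, and the invariant factors of ∂_1 are all 1, so H_0 = Z.
  H_1: rank ker ∂_1 − rank ∂_2 = (21 − 6) − 13 = 2, and the invariant factors of ∂_2 are all 1, so H_1 = Z^2.
  H_2: rank ker ∂_2 − rank ∂_3 = (14 − 13) − 0 = 1, and there is no ∂_3, so H_2 = Z.

As a check, the Euler characteristic is 7 − 21 + 14 = 0, which agrees with 1 − 2 + 1 = 0.
(K is a triangulation of the torus T^2.)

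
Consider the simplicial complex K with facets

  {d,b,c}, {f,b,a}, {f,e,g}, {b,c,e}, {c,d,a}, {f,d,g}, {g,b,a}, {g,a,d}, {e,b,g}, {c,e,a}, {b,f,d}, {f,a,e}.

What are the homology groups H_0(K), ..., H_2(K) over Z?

H_0 = Z,  H_1 = Z/2,  H_2 = 0.

Order the vertices as a < b < c < d < e < f < g. Listing each simplex with vertices in this order, K has dimension 2 with simplices:

  0-simplices (7): a, b, c, d, e, f, g
  1-simplices (18): ab, ac, ad, ae, af, ag, bc, bd, be, bf, bg, cd, ce, df, dg, ef, eg, fg
  2-simplices (12): abf, abg, acd, ace, adg, aef, bcd, bce, bdf, beg, dfg, efg

Hence C_0 ≅ Z^7, C_1 ≅ Z^18, C_2 ≅ Z^12.

∂_1: C_1 → C_0 is given by ∂[p,q] = [q] − [p]. For instance
  ∂be = e − b.
The resulting 7×18 matrix has rank 6, and its Smith normal form has invariant factors (1,1,1,1,1,1).

∂_2: C_2 → C_1 sends each 2-simplex [p,q,r] to [q,r] − [p,r] + [p,q]. For instance
  ∂bcd = cd − bd + bc,
  ∂beg = eg − bg + be.
As a 18×12 matrix over Z this has rank 12, with invariant factors (1,1,1,1,1,1,1,1,1,1,1,2).

Now H_k = ker ∂_k / im ∂_{k+1}, so:

  H_0: rank C_0 − rank ∂_1 = 7 − 6 = 1, and the invariant factors of ∂_1 are all 1, so H_0 = Z.
  H_1: rank ker ∂_1 − rank ∂_2 = (18 − 6) − 12 = 0, and ∂_2 has invariant factor 2 > 1, so H_1 = Z/2.
  H_2: rank ker ∂_2 − rank ∂_3 = (12 − 12) − 0 = 0, and there is no ∂_3, so H_2 = 0.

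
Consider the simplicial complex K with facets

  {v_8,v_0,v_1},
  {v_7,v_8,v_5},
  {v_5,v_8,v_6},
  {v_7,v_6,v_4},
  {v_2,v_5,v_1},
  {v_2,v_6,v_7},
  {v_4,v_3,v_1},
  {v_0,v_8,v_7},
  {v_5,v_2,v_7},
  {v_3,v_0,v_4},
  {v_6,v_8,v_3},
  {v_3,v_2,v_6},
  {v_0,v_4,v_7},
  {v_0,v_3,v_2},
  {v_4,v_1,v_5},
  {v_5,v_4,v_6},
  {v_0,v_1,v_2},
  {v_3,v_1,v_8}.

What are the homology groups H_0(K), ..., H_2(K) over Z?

H_0 = Z,  H_1 = Z ⊕ Z_2,  H_2 = 0.

K has 9 vertices, 27 edges, 18 triangles.
rank ∂_0 = 0, rank ∂_1 = 8 ⇒ b_0 = 9 − 0 − 8 = 1; all invariant factors of ∂_1 are 1 so no torsion. So H_0 ≅ Z.
rank ∂_1 = 8, rank ∂_2 = 18 ⇒ b_1 = 27 − 8 − 18 = 1; ∂_2 has invariant factor(s) [2] giving torsion. So H_1 ≅ Z ⊕ Z_2.
rank ∂_2 = 18, rank ∂_3 = 0 ⇒ b_2 = 18 − 18 − 0 = 0. So H_2 ≅ 0.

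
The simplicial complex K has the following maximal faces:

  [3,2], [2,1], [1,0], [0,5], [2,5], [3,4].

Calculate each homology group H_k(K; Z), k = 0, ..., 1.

Order the vertices as 0 < 1 < 2 < 3 < 4 < 5. Listing each simplex with vertices in this order, K has dimension 1 with simplices:

  0-simplices (6): [0], [1], [2], [3], [4], [5]
  1-simplices (6): [0,1], [0,5], [1,2], [2,3], [2,5], [3,4]

so the chain groups are C_0 ≅ Z^6, C_1 ≅ Z^6.

The boundary map ∂_1: C_1 → C_0 sends each edge [p,q] (with p < q) to q − p. For instance
  ∂[0,5] = [5] − [0].
This gives a 6×6 integer matrix of rank 5; reducing to Smith normal form yields diagonal entries (1,1,1,1,1).

Computing H_k = (kernel of ∂_k) / (image of ∂_{k+1}):

  H_0: rank C_0 − rank ∂_1 = 6 − 5 = 1, and the invariant factors of ∂_1 are all 1, so H_0 = Z.
  H_1: rank ker ∂_1 − rank ∂_2 = (6 − 5) − 0 = 1, and there is no ∂_2, so H_1 = Z.

As a check, the Euler characteristic is 6 − 6 = 0, which agrees with 1 − 1 = 0.

H_0 = Z,  H_1 = Z.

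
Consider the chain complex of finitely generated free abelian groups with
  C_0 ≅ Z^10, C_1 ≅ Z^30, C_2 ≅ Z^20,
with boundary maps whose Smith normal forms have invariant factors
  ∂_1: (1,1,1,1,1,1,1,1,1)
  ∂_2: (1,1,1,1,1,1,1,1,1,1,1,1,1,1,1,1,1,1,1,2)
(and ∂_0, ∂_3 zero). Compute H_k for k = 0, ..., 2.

H_0 ≅ Z,  H_1 ≅ Z × Z/2,  H_2 = 0.

H_0: b_0 = 10 − 0 − 9 = 1; torsion from ∂_1 factors > 1: none. So H_0 ≅ Z.
H_1: b_1 = 30 − 9 − 20 = 1; torsion from ∂_2 factors > 1: [2]. So H_1 ≅ Z × Z/2.
H_2: b_2 = 20 − 20 − 0 = 0; torsion from ∂_3 factors > 1: none. So H_2 ≅ 0.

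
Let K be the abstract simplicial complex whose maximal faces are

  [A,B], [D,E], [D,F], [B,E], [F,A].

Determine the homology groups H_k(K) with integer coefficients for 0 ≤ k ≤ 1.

K has 5 vertices, 5 edges.
rank ∂_0 = 0, rank ∂_1 = 4 ⇒ b_0 = 5 − 0 − 4 = 1; all invariant factors of ∂_1 are 1 so no torsion. So H_0 ≅ Z.
rank ∂_1 = 4, rank ∂_2 = 0 ⇒ b_1 = 5 − 4 − 0 = 1. So H_1 ≅ Z.

H_0 = Z,  H_1 = Z.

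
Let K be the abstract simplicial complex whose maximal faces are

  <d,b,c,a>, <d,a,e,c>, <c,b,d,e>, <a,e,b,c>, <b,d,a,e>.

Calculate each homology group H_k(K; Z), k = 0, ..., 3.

We work with the vertex ordering a < b < c < d < e. The simplices of K, each written with vertices in increasing order, are:

  0-simplices (5): a, b, c, d, e
  1-simplices (10): ab, ac, ad, ae, bc, bd, be, cd, ce, de
  2-simplices (10): abc, abd, abe, acd, ace, ade, bcd, bce, bde, cde
  3-simplices (5): abcd, abce, abde, acde, bcde

so the chain groups are C_0 ≅ Z^5, C_1 ≅ Z^10, C_2 ≅ Z^10, C_3 ≅ Z^5.

∂_1: C_1 → C_0 sends each edge [p,q] (with p < q) to q − p. For instance
  ∂be = e − b.
The 5×10 boundary matrix has rank 4 and Smith normal form diag(1,1,1,1).

∂_2: C_2 → C_1 acts by ∂[p,q,r] = [q,r] − [p,r] + [p,q]. For instance
  ∂abc = bc − ac + ab,
  ∂bce = ce − be + bc.
This gives a 10×10 integer matrix of rank 6; reducing to Smith normal form yields diagonal entries (1,1,1,1,1,1).

The boundary map ∂_3: C_3 → C_2 sends each 3-simplex σ to the alternating sum Σ_i (−1)^i (σ with its i-th vertex removed). For instance
  ∂acde = cde − ade + ace − acd,
  ∂abcd = bcd − acd + abd − abc.
The 10×5 boundary matrix has rank 4 and Smith normal form diag(1,1,1,1).

Computing H_k = (kernel of ∂_k) / (image of ∂_{k+1}):

  H_0: rank C_0 − rank ∂_1 = 5 − 4 = 1, and the invariant factors of ∂_1 are all 1, so H_0 ≅ Z.
  H_1: rank ker ∂_1 − rank ∂_2 = (10 − 4) − 6 = 0, and the invariant factors of ∂_2 are all 1, so H_1 ≅ 0.
  H_2: rank ker ∂_2 − rank ∂_3 = (10 − 6) − 4 = 0, and the invariant factors of ∂_3 are all 1, so H_2 ≅ 0.
  H_3: rank ker ∂_3 − rank ∂_4 = (5 − 4) − 0 = 1, and there is no ∂_4, so H_3 ≅ Z.

As a check, the Euler characteristic is 5 − 10 + 10 − 5 = 0, which agrees with 1 − 0 + 0 − 1 = 0.

H_0 = Z,  H_1 = 0,  H_2 = 0,  H_3 = Z.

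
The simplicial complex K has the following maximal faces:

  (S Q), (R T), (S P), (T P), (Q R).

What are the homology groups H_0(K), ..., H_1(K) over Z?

We work with the vertex ordering P < Q < R < S < T. The simplices of K, each written with vertices in increasing order, are:

  0-simplices (5): P, Q, R, S, T
  1-simplices (5): PS, PT, QR, QS, RT

giving chain groups C_0 ≅ Z^5, C_1 ≅ Z^5.

Boundary ∂_1: C_1 → C_0 is given by ∂[p,q] = [q] − [p].
This gives a 5×5 integer matrix of rank 4; reducing to Smith normal form yields diagonal entries (1,1,1,1).

Now H_k = ker ∂_k / im ∂_{k+1}, so:

  H_0: rank C_0 − rank ∂_1 = 5 − 4 = 1, and the invariant factors of ∂_1 are all 1, so H_0 = Z.
  H_1: rank ker ∂_1 − rank ∂_2 = (5 − 4) − 0 = 1, and there is no ∂_2, so H_1 = Z.

H_0 = Z,  H_1 = Z.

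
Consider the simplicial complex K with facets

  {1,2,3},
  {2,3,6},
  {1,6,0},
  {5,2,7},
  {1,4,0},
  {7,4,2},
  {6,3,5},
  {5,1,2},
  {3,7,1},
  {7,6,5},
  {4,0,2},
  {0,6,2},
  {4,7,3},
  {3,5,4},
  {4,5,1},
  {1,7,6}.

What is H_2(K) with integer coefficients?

Take the total order 0 < 1 < 2 < 3 < 4 < 5 < 6 < 7 on the vertex set. Then K (dimension 2) consists of the simplices:

  0-simplices (8): [0], [1], [2], [3], [4], [5], [6], [7]
  1-simplices (24): (24 of them)
  2-simplices (16): [0,1,4], [0,1,6], [0,2,4], [0,2,6], [1,2,3], [1,2,5], [1,3,7], [1,4,5], [1,6,7], [2,3,6], [2,4,7], [2,5,7], [3,4,5], [3,4,7], [3,5,6], [5,6,7]

so the chain groups are C_0 ≅ Z^8, C_1 ≅ Z^24, C_2 ≅ Z^16.

The boundary map ∂_1: C_1 → C_0 maps an edge to its endpoints' difference, ∂[p,q] = q − p. For instance
  ∂[2,6] = [6] − [2].
The 8×24 boundary matrix has rank 7 and Smith normal form diag(1,1,1,1,1,1,1).

∂_2: C_2 → C_1 sends each 2-simplex [p,q,r] to [q,r] − [p,r] + [p,q]. For instance
  ∂[0,2,4] = [2,4] − [0,4] + [0,2],
  ∂[3,5,6] = [5,6] − [3,6] + [3,5].
This gives a 24×16 integer matrix of rank 15; reducing to Smith normal form yields diagonal entries (1,1,1,1,1,1,1,1,1,1,1,1,1,1,1).

Computing H_k = (kernel of ∂_k) / (image of ∂_{k+1}):

  H_2: rank ker ∂_2 − rank ∂_3 = (16 − 15) − 0 = 1, and there is no ∂_3, so H_2 = Z.

H_2 ≅ Z.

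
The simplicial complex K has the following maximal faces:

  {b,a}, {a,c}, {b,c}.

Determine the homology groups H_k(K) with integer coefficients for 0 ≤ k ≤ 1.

Order the vertices as a < b < c. Listing each simplex with vertices in this order, K has dimension 1 with simplices:

  0-simplices (3): a, b, c
  1-simplices (3): ab, ac, bc

Hence C_0 ≅ Z^3, C_1 ≅ Z^3.

∂_1: C_1 → C_0 is given by ∂[p,q] = [q] − [p]. For instance
  ∂ab = b − a.
The resulting 3×3 matrix has rank 2, and its Smith normal form has invariant factors (1,1).

From H_k ≅ ker(∂_k) / im(∂_{k+1}) we obtain:

  H_0: rank C_0 − rank ∂_1 = 3 − 2 = 1, and the invariant factors of ∂_1 are all 1, so H_0 = Z.
  H_1: rank ker ∂_1 − rank ∂_2 = (3 − 2) − 0 = 1, and there is no ∂_2, so H_1 = Z.

H_0 = Z,  H_1 = Z.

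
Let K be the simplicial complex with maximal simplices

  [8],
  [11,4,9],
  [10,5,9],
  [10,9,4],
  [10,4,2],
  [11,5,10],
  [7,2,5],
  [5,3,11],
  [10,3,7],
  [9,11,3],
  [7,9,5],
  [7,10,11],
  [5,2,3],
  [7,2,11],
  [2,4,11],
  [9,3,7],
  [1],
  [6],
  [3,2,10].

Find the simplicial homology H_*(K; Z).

Take the total order 1 < 2 < 3 < 4 < 5 < 6 < 7 < 8 < 9 < 10 < 11 on the vertex set. Then K (dimension 2) consists of the simplices:

  0-simplices (11): [1], [2], [3], [4], [5], [6], [7], [8], [9], [10], [11]
  1-simplices (24): (24 of them)
  2-simplices (16): [2,3,5], [2,3,10], [2,4,10], [2,4,11], [2,5,7], [2,7,11], [3,5,11], [3,7,9], [3,7,10], [3,9,11], [4,9,10], [4,9,11], [5,7,9], [5,9,10], [5,10,11], [7,10,11]

giving chain groups C_0 ≅ Z^11, C_1 ≅ Z^24, C_2 ≅ Z^16.

∂_1: C_1 → C_0 is given by ∂[p,q] = [q] − [p]. For instance
  ∂[3,10] = [10] − [3].
The 11×24 boundary matrix has rank 7 and Smith normal form diag(1,1,1,1,1,1,1).

Boundary ∂_2: C_2 → C_1 sends each 2-simplex [p,q,r] to [q,r] − [p,r] + [p,q]. For instance
  ∂[5,10,11] = [10,11] − [5,11] + [5,10],
  ∂[2,3,5] = [3,5] − [2,5] + [2,3].
As a 24×16 matrix over Z this has rank 15, with invariant factors (1,1,1,1,1,1,1,1,1,1,1,1,1,1,1).

Now H_k = ker ∂_k / im ∂_{k+1}, so:

  H_0: rank C_0 − rank ∂_1 = 11 − 7 = 4, and the invariant factors of ∂_1 are all 1, so H_0 ≅ Z^4.
  H_1: rank ker ∂_1 − rank ∂_2 = (24 − 7) − 15 = 2, and the invariant factors of ∂_2 are all 1, so H_1 ≅ Z^2.
  H_2: rank ker ∂_2 − rank ∂_3 = (16 − 15) − 0 = 1, and there is no ∂_3, so H_2 ≅ Z.

As a check, the Euler characteristic is 11 − 24 + 16 = 3, which agrees with 4 − 2 + 1 = 3.
(K is a triangulation of the disjoint union of the torus T^2 and a set of 3 points.)

H_0 ≅ Z^4,  H_1 ≅ Z^2,  H_2 ≅ Z.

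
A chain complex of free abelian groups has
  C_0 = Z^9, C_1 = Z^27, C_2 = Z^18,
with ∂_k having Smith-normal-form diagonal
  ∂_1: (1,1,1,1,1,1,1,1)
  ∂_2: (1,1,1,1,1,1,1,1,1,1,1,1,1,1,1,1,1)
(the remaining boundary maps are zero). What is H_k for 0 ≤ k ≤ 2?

H_0 ≅ Z,  H_1 ≅ Z^2,  H_2 ≅ Z.

H_0: b_0 = 9 − 0 − 8 = 1; torsion from ∂_1 factors > 1: none. So H_0 ≅ Z.
H_1: b_1 = 27 − 8 − 17 = 2; torsion from ∂_2 factors > 1: none. So H_1 ≅ Z^2.
H_2: b_2 = 18 − 17 − 0 = 1; torsion from ∂_3 factors > 1: none. So H_2 ≅ Z.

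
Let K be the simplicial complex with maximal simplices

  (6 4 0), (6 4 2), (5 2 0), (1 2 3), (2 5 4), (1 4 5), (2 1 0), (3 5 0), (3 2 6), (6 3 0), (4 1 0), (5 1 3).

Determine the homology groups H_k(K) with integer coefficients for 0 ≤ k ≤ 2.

K has 7 vertices, 18 edges, 12 triangles.
rank ∂_0 = 0, rank ∂_1 = 6 ⇒ b_0 = 7 − 0 − 6 = 1; all invariant factors of ∂_1 are 1 so no torsion. So H_0 = Z.
rank ∂_1 = 6, rank ∂_2 = 12 ⇒ b_1 = 18 − 6 − 12 = 0; ∂_2 has invariant factor(s) [2] giving torsion. So H_1 = Z/2.
rank ∂_2 = 12, rank ∂_3 = 0 ⇒ b_2 = 12 − 12 − 0 = 0. So H_2 = 0.

H_0 = Z,  H_1 = Z/2,  H_2 = 0.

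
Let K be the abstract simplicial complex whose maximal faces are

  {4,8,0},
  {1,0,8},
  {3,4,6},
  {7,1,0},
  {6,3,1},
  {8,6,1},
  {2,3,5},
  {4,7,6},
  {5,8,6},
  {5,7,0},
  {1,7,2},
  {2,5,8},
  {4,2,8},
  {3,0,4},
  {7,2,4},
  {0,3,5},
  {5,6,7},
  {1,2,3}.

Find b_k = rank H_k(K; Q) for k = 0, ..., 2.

Fix the vertex order 0 < 1 < 2 < 3 < 4 < 5 < 6 < 7 < 8 and write every simplex with vertices in increasing order. Then dim K = 2 and the simplices of K are:

  0-simplices (9): [0], [1], [2], [3], [4], [5], [6], [7], [8]
  1-simplices (27): (27 of them)
  2-simplices (18): [0,1,7], [0,1,8], [0,3,4], [0,3,5], [0,4,8], [0,5,7], [1,2,3], [1,2,7], [1,3,6], [1,6,8], [2,3,5], [2,4,7], [2,4,8], [2,5,8], [3,4,6], [4,6,7], [5,6,7], [5,6,8]

Hence C_0 ≅ Z^9, C_1 ≅ Z^27, C_2 ≅ Z^18.

The boundary map ∂_1: C_1 → C_0 is given by ∂[p,q] = [q] − [p]. For instance
  ∂[4,7] = [7] − [4].
This gives a 9×27 integer matrix of rank 8; reducing to Smith normal form yields diagonal entries (1,1,1,1,1,1,1,1).

∂_2: C_2 → C_1 acts by ∂[p,q,r] = [q,r] − [p,r] + [p,q]. For instance
  ∂[0,4,8] = [4,8] − [0,8] + [0,4],
  ∂[1,2,3] = [2,3] − [1,3] + [1,2].
The resulting 27×18 matrix has rank 17, and its Smith normal form has invariant factors (1,1,1,1,1,1,1,1,1,1,1,1,1,1,1,1,1).

Now H_k = ker ∂_k / im ∂_{k+1}, so:

  H_0: rank C_0 − rank ∂_1 = 9 − 8 = 1, and the invariant factors of ∂_1 are all 1, so H_0 ≅ Z.
  H_1: rank ker ∂_1 − rank ∂_2 = (27 − 8) − 17 = 2, and the invariant factors of ∂_2 are all 1, so H_1 ≅ Z^2.
  H_2: rank ker ∂_2 − rank ∂_3 = (18 − 17) − 0 = 1, and there is no ∂_3, so H_2 ≅ Z.

Hence the Betti numbers are b_0 = 1, b_1 = 2, b_2 = 1.

b_0 = 1, b_1 = 2, b_2 = 1.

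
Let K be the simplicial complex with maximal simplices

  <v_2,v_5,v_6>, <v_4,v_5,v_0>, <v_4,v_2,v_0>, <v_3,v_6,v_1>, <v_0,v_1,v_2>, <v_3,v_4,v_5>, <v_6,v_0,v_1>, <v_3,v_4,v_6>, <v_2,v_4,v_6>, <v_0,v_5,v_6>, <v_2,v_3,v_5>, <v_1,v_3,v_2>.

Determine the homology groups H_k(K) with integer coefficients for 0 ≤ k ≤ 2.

H_0 ≅ Z,  H_1 ≅ Z/2Z,  H_2 = 0.

K has 7 vertices, 18 edges, 12 triangles.
rank ∂_0 = 0, rank ∂_1 = 6 ⇒ b_0 = 7 − 0 − 6 = 1; all invariant factors of ∂_1 are 1 so no torsion. So H_0 = Z.
rank ∂_1 = 6, rank ∂_2 = 12 ⇒ b_1 = 18 − 6 − 12 = 0; ∂_2 has invariant factor(s) [2] giving torsion. So H_1 = Z/2Z.
rank ∂_2 = 12, rank ∂_3 = 0 ⇒ b_2 = 12 − 12 − 0 = 0. So H_2 = 0.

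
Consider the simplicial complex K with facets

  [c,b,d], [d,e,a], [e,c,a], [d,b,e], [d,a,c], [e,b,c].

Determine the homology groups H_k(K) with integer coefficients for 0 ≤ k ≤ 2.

Fix the vertex order a < b < c < d < e and write every simplex with vertices in increasing order. Then dim K = 2 and the simplices of K are:

  0-simplices (5): a, b, c, d, e
  1-simplices (9): ac, ad, ae, bc, bd, be, cd, ce, de
  2-simplices (6): acd, ace, ade, bcd, bce, bde

Hence C_0 ≅ Z^5, C_1 ≅ Z^9, C_2 ≅ Z^6.

Boundary ∂_1: C_1 → C_0 maps an edge to its endpoints' difference, ∂[p,q] = q − p.
This gives a 5×9 integer matrix of rank 4; reducing to Smith normal form yields diagonal entries (1,1,1,1).

∂_2: C_2 → C_1 sends each 2-simplex [p,q,r] to [q,r] − [p,r] + [p,q]. For instance
  ∂ace = ce − ae + ac,
  ∂bde = de − be + bd.
As a 9×6 matrix over Z this has rank 5, with invariant factors (1,1,1,1,1).

Now H_k = ker ∂_k / im ∂_{k+1}, so:

  H_0: rank C_0 − rank ∂_1 = 5 − 4 = 1, and the invariant factors of ∂_1 are all 1, so H_0 = Z.
  H_1: rank ker ∂_1 − rank ∂_2 = (9 − 4) − 5 = 0, and the invariant factors of ∂_2 are all 1, so H_1 = 0.
  H_2: rank ker ∂_2 − rank ∂_3 = (6 − 5) − 0 = 1, and there is no ∂_3, so H_2 = Z.

H_0 ≅ Z,  H_1 = 0,  H_2 ≅ Z.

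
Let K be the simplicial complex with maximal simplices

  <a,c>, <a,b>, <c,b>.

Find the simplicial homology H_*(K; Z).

H_0 = Z,  H_1 = Z.

Take the total order a < b < c on the vertex set. Then K (dimension 1) consists of the simplices:

  0-simplices (3): a, b, c
  1-simplices (3): ab, ac, bc

so the chain groups are C_0 ≅ Z^3, C_1 ≅ Z^3.

∂_1: C_1 → C_0 sends each edge [p,q] (with p < q) to q − p. For instance
  ∂bc = c − b.
The 3×3 boundary matrix has rank 2 and Smith normal form diag(1,1).

Computing H_k = (kernel of ∂_k) / (image of ∂_{k+1}):

  H_0: rank C_0 − rank ∂_1 = 3 − 2 = 1, and the invariant factors of ∂_1 are all 1, so H_0 ≅ Z.
  H_1: rank ker ∂_1 − rank ∂_2 = (3 − 2) − 0 = 1, and there is no ∂_2, so H_1 ≅ Z.

(K is a triangulation of the circle S^1.)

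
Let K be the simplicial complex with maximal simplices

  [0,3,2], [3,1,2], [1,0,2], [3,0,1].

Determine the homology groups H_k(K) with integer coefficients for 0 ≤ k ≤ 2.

H_0 ≅ Z,  H_1 = 0,  H_2 ≅ Z.

K has 4 vertices, 6 edges, 4 triangles.
rank ∂_0 = 0, rank ∂_1 = 3 ⇒ b_0 = 4 − 0 − 3 = 1; all invariant factors of ∂_1 are 1 so no torsion. So H_0 = Z.
rank ∂_1 = 3, rank ∂_2 = 3 ⇒ b_1 = 6 − 3 − 3 = 0; all invariant factors of ∂_2 are 1 so no torsion. So H_1 = 0.
rank ∂_2 = 3, rank ∂_3 = 0 ⇒ b_2 = 4 − 3 − 0 = 1. So H_2 = Z.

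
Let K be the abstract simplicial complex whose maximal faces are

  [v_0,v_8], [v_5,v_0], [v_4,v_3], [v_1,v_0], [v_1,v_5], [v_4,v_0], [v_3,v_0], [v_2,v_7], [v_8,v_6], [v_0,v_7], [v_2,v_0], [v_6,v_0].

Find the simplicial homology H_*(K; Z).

H_0 ≅ Z,  H_1 ≅ Z^4.

We work with the vertex ordering v_0 < v_1 < v_2 < v_3 < v_4 < v_5 < v_6 < v_7 < v_8. The simplices of K, each written with vertices in increasing order, are:

  0-simplices (9): [v_0], [v_1], [v_2], [v_3], [v_4], [v_5], [v_6], [v_7], [v_8]
  1-simplices (12): [v_0,v_1], [v_0,v_2], [v_0,v_3], [v_0,v_4], [v_0,v_5], [v_0,v_6], [v_0,v_7], [v_0,v_8], [v_1,v_5], [v_2,v_7], [v_3,v_4], [v_6,v_8]

Hence C_0 ≅ Z^9, C_1 ≅ Z^12.

∂_1: C_1 → C_0 maps an edge to its endpoints' difference, ∂[p,q] = q − p. For instance
  ∂[v_0,v_1] = [v_1] − [v_0].
The 9×12 boundary matrix has rank 8 and Smith normal form diag(1,1,1,1,1,1,1,1).

Reading off H_k = ker ∂_k / im ∂_{k+1}:

  H_0: rank C_0 − rank ∂_1 = 9 − 8 = 1, and the invariant factors of ∂_1 are all 1, so H_0 = Z.
  H_1: rank ker ∂_1 − rank ∂_2 = (12 − 8) − 0 = 4, and there is no ∂_2, so H_1 = Z^4.

(K is a triangulation of a wedge of 4 circles.)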